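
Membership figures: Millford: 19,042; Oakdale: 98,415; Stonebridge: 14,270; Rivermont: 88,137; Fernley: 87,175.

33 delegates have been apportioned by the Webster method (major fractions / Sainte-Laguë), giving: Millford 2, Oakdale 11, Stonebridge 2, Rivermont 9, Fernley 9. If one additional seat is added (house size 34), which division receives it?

Priority for the next seat is population ÷ (current seats + 0.5).
Priorities: Millford 7616.800, Oakdale 8557.826, Stonebridge 5708.000, Rivermont 9277.579, Fernley 9176.316.
Highest priority: Rivermont.

Rivermont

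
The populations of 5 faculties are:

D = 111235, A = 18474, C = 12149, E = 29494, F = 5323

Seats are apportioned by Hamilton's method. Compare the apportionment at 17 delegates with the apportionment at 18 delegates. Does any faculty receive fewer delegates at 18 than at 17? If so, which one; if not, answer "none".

none

At 17 seats: D 11, A 2, C 1, E 3, F 0.
At 18 seats: D 11, A 2, C 1, E 3, F 1.
No faculty's allocation decreased.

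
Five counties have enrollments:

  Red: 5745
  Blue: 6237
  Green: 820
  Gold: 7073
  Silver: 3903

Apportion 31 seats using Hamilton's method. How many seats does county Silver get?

Total 23778; standard divisor 23778/31 ≈ 767.032.
Standard quotas: Red 7.4899, Blue 8.1313, Green 1.0691, Gold 9.2213, Silver 5.0884.
Lower quotas: Red 7, Blue 8, Green 1, Gold 9, Silver 5 (sum 30, leaving 1 seat).
Remainders in descending order: Red 0.4899, Gold 0.2213, Blue 0.1313, Silver 0.0884, Green 0.0691.
Largest remainder: Red receives the extra seat.
Silver receives 5.

5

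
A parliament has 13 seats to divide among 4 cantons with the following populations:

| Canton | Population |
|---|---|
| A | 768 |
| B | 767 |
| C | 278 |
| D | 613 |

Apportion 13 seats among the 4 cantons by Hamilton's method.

Standard divisor: 2426 ÷ 13 ≈ 186.615.
Standard quotas: A 4.115, B 4.110, C 1.490, D 3.285.
Lower quotas: A 4, B 4, C 1, D 3 (sum 12, leaving 1 seat).
Remainders in descending order: C 0.490, D 0.285, A 0.115, B 0.110.
The surplus seat goes to C.

A 4, B 4, C 2, D 3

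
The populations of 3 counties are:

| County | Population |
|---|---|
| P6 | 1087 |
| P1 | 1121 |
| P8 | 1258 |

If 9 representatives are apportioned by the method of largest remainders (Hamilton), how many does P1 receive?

3

Total 3466; standard divisor 3466/9 ≈ 385.111.
Standard quotas: P6 2.823, P1 2.911, P8 3.267.
Lower quotas: P6 2, P1 2, P8 3 (sum 7, leaving 2 seats).
Remainders in descending order: P1 0.911, P6 0.823, P8 0.267.
Largest remainders: P1, P6 receive the extra seats.
P1 receives 3.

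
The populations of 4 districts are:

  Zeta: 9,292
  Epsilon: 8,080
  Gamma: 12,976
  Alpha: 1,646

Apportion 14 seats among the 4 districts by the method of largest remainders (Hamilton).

Standard divisor: 31994 ÷ 14 ≈ 2285.286.
Standard quotas: Zeta 4.0660, Epsilon 3.5357, Gamma 5.6781, Alpha 0.7203.
Lower quotas: Zeta 4, Epsilon 3, Gamma 5, Alpha 0 (sum 12, leaving 2 seats).
Remainders in descending order: Alpha 0.7203, Gamma 0.6781, Epsilon 0.5357, Zeta 0.0660.
The surplus seats go to Alpha, Gamma.

Zeta 4; Epsilon 3; Gamma 6; Alpha 1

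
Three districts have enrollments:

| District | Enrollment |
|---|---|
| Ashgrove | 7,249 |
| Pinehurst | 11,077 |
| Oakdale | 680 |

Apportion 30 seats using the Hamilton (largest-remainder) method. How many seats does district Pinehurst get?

Total 19006; standard divisor 19006/30 ≈ 633.533.
Standard quotas: Ashgrove 11.4422, Pinehurst 17.4845, Oakdale 1.0733.
Lower quotas: Ashgrove 11, Pinehurst 17, Oakdale 1 (sum 29, leaving 1 seat).
Remainders in descending order: Pinehurst 0.4845, Ashgrove 0.4422, Oakdale 0.0733.
The surplus seat goes to Pinehurst.
Pinehurst receives 18.

18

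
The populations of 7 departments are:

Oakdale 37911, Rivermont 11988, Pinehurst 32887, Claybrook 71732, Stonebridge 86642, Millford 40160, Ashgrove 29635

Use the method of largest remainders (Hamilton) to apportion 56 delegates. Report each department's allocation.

Oakdale 7, Rivermont 2, Pinehurst 6, Claybrook 13, Stonebridge 16, Millford 7, Ashgrove 5

Standard divisor: 310955 ÷ 56 ≈ 5552.768.
Standard quotas: Oakdale 6.8274, Rivermont 2.1589, Pinehurst 5.9226, Claybrook 12.9182, Stonebridge 15.6034, Millford 7.2324, Ashgrove 5.3370.
Lower quotas: Oakdale 6, Rivermont 2, Pinehurst 5, Claybrook 12, Stonebridge 15, Millford 7, Ashgrove 5 (sum 52, leaving 4 seats).
Remainders in descending order: Pinehurst 0.9226, Claybrook 0.9182, Oakdale 0.8274, Stonebridge 0.6034, Ashgrove 0.3370, Millford 0.2324, Rivermont 0.1589.
Largest remainders: Pinehurst, Claybrook, Oakdale, Stonebridge receive the extra seats.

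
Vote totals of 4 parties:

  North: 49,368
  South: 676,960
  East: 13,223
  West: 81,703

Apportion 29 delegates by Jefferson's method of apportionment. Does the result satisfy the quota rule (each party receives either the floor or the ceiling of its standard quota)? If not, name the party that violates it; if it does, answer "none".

South

Standard quotas: North 1.743, South 23.905, East 0.467, West 2.885.
Jefferson allocation: North 1, South 25, East 0, West 3.
South has quota 23.905 (lower 23, upper 24) but receives 25 — outside the quota interval.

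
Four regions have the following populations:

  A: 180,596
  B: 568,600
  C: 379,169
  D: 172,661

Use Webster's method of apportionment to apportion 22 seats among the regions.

A 3, B 10, C 6, D 3

Standard divisor 1301026/22 ≈ 59137.545; standard quotas: A 3.054, B 9.615, C 6.412, D 2.920.
Rounding to the nearest integer gives A 3, B 10, C 6, D 3 — total 22, matching the house size, so no adjustment is needed.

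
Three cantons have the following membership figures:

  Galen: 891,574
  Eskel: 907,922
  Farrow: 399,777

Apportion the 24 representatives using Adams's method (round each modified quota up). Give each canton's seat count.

Galen 9, Eskel 10, Farrow 5

Standard divisor 2199273/24 ≈ 91636.375; standard quotas: Galen 9.729, Eskel 9.908, Farrow 4.363.
Rounding up gives 10, 10, 5 = 25 seats, so the divisor must be adjusted.
With modified divisor 99327.9: modified quotas Galen 8.976, Eskel 9.141, Farrow 4.025.
Rounding up: Galen 9, Eskel 10, Farrow 5 (total 24).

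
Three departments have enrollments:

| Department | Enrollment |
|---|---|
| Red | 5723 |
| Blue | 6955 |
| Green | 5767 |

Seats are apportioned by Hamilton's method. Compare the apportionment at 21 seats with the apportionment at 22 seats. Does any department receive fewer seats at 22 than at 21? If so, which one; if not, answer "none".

none

At 21 seats: Red 6, Blue 8, Green 7.
At 22 seats: Red 7, Blue 8, Green 7.
No department's allocation decreased.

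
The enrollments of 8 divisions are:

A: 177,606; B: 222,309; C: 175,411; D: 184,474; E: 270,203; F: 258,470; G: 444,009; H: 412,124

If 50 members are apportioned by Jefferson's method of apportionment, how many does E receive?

Standard divisor 2144606/50 ≈ 42892.12; standard quotas: A 4.141, B 5.183, C 4.090, D 4.301, E 6.300, F 6.026, G 10.352, H 9.608.
Rounding down gives 4, 5, 4, 4, 6, 6, 10, 9 = 48 seats, so the divisor must be adjusted.
With modified divisor 39500: modified quotas A 4.496, B 5.628, C 4.441, D 4.670, E 6.841, F 6.544, G 11.241, H 10.434.
Rounding down: A 4, B 5, C 4, D 4, E 6, F 6, G 11, H 10 (total 50).
E receives 6.

6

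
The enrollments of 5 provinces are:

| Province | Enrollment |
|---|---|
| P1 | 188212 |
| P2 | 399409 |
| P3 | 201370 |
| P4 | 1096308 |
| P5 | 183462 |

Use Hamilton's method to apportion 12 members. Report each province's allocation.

Standard divisor: 2068761 ÷ 12 ≈ 172396.75.
Standard quotas: P1 1.0917, P2 2.3168, P3 1.1681, P4 6.3592, P5 1.0642.
Lower quotas: P1 1, P2 2, P3 1, P4 6, P5 1 (sum 11, leaving 1 seat).
Remainders in descending order: P4 0.3592, P2 0.3168, P3 0.1681, P1 0.0917, P5 0.0642.
Largest remainder: P4 receives the extra seat.

P1 1, P2 2, P3 1, P4 7, P5 1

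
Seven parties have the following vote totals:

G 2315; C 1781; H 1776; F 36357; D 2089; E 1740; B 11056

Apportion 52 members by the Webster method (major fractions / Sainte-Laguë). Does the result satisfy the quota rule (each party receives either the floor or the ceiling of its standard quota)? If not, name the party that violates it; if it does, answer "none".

F

Standard quotas: G 2.108, C 1.622, H 1.617, F 33.102, D 1.902, E 1.584, B 10.066.
Webster allocation: G 2, C 2, H 2, F 32, D 2, E 2, B 10.
F has quota 33.102 (lower 33, upper 34) but receives 32 — outside the quota interval.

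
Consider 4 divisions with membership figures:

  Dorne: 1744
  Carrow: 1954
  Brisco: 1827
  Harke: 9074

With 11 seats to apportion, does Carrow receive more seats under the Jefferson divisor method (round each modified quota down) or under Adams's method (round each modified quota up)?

Jefferson: Dorne 1, Carrow 1, Brisco 1, Harke 8.
Adams: Dorne 1, Carrow 2, Brisco 2, Harke 6.
Carrow gets 1 under Jefferson and 2 under Adams.

Adams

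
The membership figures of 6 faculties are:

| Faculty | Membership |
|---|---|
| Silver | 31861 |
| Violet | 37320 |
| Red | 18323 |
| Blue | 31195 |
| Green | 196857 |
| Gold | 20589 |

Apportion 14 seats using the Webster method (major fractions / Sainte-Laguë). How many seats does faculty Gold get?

Standard divisor 336145/14 ≈ 24010.357; standard quotas: Silver 1.327, Violet 1.554, Red 0.763, Blue 1.299, Green 8.199, Gold 0.858.
Rounding to the nearest integer gives Silver 1, Violet 2, Red 1, Blue 1, Green 8, Gold 1 — total 14, matching the house size, so no adjustment is needed.
Gold receives 1.

1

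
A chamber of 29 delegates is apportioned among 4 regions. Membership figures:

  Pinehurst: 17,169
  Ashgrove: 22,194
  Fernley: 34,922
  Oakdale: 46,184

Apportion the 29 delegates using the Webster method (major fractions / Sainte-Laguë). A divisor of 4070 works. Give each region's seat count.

Pinehurst=4, Ashgrove=5, Fernley=9, Oakdale=11

With modified divisor 4070: modified quotas Pinehurst 4.218, Ashgrove 5.453, Fernley 8.580, Oakdale 11.347.
Rounding to the nearest integer: Pinehurst 4, Ashgrove 5, Fernley 9, Oakdale 11 (total 29).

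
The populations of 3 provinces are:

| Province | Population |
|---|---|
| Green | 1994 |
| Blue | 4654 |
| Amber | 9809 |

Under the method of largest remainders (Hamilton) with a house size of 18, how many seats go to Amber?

Total 16457; standard divisor 16457/18 ≈ 914.278.
Standard quotas: Green 2.1810, Blue 5.0904, Amber 10.7287.
Lower quotas: Green 2, Blue 5, Amber 10 (sum 17, leaving 1 seat).
Remainders in descending order: Amber 0.7287, Green 0.1810, Blue 0.0904.
The surplus seat goes to Amber.
Amber receives 11.

11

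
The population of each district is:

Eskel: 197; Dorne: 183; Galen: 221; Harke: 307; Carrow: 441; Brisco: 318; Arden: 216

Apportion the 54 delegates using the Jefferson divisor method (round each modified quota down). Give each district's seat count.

Standard divisor 1883/54 ≈ 34.87; standard quotas: Eskel 5.649, Dorne 5.248, Galen 6.338, Harke 8.804, Carrow 12.647, Brisco 9.119, Arden 6.194.
Rounding down gives 5, 5, 6, 8, 12, 9, 6 = 51 seats, so the divisor must be adjusted.
With modified divisor 32: modified quotas Eskel 6.156, Dorne 5.719, Galen 6.906, Harke 9.594, Carrow 13.781, Brisco 9.938, Arden 6.750.
Rounding down: Eskel 6, Dorne 5, Galen 6, Harke 9, Carrow 13, Brisco 9, Arden 6 (total 54).

Eskel=6, Dorne=5, Galen=6, Harke=9, Carrow=13, Brisco=9, Arden=6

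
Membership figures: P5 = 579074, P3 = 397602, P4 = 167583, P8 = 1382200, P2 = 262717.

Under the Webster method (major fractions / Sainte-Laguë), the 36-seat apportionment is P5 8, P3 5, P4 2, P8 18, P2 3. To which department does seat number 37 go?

P2

Priority for the next seat is population ÷ (current seats + 0.5).
Priorities: P5 68126.353, P3 72291.273, P4 67033.200, P8 74713.514, P2 75062.000.
Highest priority: P2.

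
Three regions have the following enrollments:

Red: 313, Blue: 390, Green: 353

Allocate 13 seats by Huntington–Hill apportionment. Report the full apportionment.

Red: 4, Blue: 5, Green: 4

With divisor 83: modified quotas Red 3.771, Blue 4.699, Green 4.253.
Geometric-mean thresholds: Red √(3·4)=3.464, Blue √(4·5)=4.472, Green √(4·5)=4.472.
Each quota rounded against its threshold gives Red 4, Blue 5, Green 4 (total 13).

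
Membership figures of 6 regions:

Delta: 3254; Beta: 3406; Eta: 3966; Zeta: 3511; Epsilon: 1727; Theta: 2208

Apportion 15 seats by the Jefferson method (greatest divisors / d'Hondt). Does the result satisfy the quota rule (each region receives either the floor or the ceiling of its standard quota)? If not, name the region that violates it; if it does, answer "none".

Standard quotas: Delta 2.701, Beta 2.827, Eta 3.292, Zeta 2.914, Epsilon 1.433, Theta 1.833.
Jefferson allocation: Delta 3, Beta 3, Eta 3, Zeta 3, Epsilon 1, Theta 2.
Every allocation lies between the lower and upper quota.

none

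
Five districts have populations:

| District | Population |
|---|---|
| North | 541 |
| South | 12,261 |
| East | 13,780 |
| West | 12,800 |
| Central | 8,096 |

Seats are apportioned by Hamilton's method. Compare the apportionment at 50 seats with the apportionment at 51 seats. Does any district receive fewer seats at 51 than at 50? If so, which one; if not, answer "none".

At 50 seats: North 1, South 13, East 14, West 13, Central 9.
At 51 seats: North 0, South 13, East 15, West 14, Central 9.
North drops from 1 to 0.

North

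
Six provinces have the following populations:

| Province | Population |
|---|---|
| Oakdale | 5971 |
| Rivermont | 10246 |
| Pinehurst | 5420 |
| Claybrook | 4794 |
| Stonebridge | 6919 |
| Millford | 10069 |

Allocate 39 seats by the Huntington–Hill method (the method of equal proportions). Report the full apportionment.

Oakdale: 6, Rivermont: 9, Pinehurst: 5, Claybrook: 4, Stonebridge: 6, Millford: 9

With divisor 1085: modified quotas Oakdale 5.503, Rivermont 9.443, Pinehurst 4.995, Claybrook 4.418, Stonebridge 6.377, Millford 9.280.
Geometric-mean thresholds: Oakdale √(5·6)=5.477, Rivermont √(9·10)=9.487, Pinehurst √(4·5)=4.472, Claybrook √(4·5)=4.472, Stonebridge √(6·7)=6.481, Millford √(9·10)=9.487.
Each quota rounded against its threshold gives Oakdale 6, Rivermont 9, Pinehurst 5, Claybrook 4, Stonebridge 6, Millford 9 (total 39).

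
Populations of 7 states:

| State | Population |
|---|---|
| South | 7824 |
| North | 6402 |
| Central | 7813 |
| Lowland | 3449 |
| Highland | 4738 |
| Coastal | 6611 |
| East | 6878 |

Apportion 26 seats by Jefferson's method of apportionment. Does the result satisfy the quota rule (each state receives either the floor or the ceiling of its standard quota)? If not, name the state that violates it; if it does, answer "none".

Standard quotas: South 4.653, North 3.808, Central 4.647, Lowland 2.051, Highland 2.818, Coastal 3.932, East 4.091.
Jefferson allocation: South 5, North 4, Central 4, Lowland 2, Highland 3, Coastal 4, East 4.
Every allocation lies between the lower and upper quota.

none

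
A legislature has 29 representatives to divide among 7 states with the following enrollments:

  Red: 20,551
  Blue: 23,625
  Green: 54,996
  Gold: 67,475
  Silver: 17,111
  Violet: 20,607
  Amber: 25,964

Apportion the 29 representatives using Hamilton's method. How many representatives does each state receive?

Standard divisor: 230329 ÷ 29 ≈ 7942.379.
Standard quotas: Red 2.5875, Blue 2.9745, Green 6.9244, Gold 8.4956, Silver 2.1544, Violet 2.5946, Amber 3.2690.
Lower quotas: Red 2, Blue 2, Green 6, Gold 8, Silver 2, Violet 2, Amber 3 (sum 25, leaving 4 seats).
Remainders in descending order: Blue 0.9745, Green 0.9244, Violet 0.5946, Red 0.5875, Gold 0.4956, Amber 0.2690, Silver 0.1544.
Largest remainders: Blue, Green, Violet, Red receive the extra seats.

Red 3, Blue 3, Green 7, Gold 8, Silver 2, Violet 3, Amber 3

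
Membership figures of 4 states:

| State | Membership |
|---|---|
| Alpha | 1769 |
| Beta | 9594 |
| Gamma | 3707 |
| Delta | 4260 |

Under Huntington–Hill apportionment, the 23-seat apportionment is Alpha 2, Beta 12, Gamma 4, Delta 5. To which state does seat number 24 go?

Gamma

Priority for the next seat is population ÷ (√(s·(s+1))).
Priorities: Alpha 722.191, Beta 768.135, Gamma 828.910, Delta 777.766.
Highest priority: Gamma.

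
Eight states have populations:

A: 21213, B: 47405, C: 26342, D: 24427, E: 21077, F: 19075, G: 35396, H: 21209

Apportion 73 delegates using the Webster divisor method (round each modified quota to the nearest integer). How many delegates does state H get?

Standard divisor 216144/73 ≈ 2960.877; standard quotas: A 7.164, B 16.010, C 8.897, D 8.250, E 7.118, F 6.442, G 11.955, H 7.163.
Rounding to the nearest integer gives 7, 16, 9, 8, 7, 6, 12, 7 = 72 seats, so the divisor must be adjusted.
With modified divisor 2900: modified quotas A 7.315, B 16.347, C 9.083, D 8.423, E 7.268, F 6.578, G 12.206, H 7.313.
Rounding to the nearest integer: A 7, B 16, C 9, D 8, E 7, F 7, G 12, H 7 (total 73).
H receives 7.

7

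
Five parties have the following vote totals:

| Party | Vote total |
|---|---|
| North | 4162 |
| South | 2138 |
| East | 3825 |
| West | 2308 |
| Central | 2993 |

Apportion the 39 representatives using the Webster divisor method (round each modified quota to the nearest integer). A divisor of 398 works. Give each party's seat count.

North=10, South=5, East=10, West=6, Central=8

With modified divisor 398: modified quotas North 10.457, South 5.372, East 9.611, West 5.799, Central 7.520.
Rounding to the nearest integer: North 10, South 5, East 10, West 6, Central 8 (total 39).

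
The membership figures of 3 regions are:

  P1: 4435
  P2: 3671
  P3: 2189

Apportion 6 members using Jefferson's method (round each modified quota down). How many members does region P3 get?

Standard divisor 10295/6 ≈ 1715.833; standard quotas: P1 2.585, P2 2.139, P3 1.276.
Rounding down gives 2, 2, 1 = 5 seats, so the divisor must be adjusted.
With modified divisor 1400: modified quotas P1 3.168, P2 2.622, P3 1.564.
Rounding down: P1 3, P2 2, P3 1 (total 6).
P3 receives 1.

1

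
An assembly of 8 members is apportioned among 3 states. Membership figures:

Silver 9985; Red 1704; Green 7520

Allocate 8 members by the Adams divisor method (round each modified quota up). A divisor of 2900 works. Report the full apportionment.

With modified divisor 2900: modified quotas Silver 3.443, Red 0.588, Green 2.593.
Rounding up: Silver 4, Red 1, Green 3 (total 8).

Silver=4, Red=1, Green=3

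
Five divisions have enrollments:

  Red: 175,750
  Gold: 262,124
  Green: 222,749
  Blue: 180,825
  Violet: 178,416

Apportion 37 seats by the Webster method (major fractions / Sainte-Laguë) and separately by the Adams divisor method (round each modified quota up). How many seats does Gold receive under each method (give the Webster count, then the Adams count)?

Webster: Red 6, Gold 10, Green 8, Blue 7, Violet 6.
Adams: Red 6, Gold 9, Green 8, Blue 7, Violet 7.
Gold gets 10 under Webster and 9 under Adams.

10 and 9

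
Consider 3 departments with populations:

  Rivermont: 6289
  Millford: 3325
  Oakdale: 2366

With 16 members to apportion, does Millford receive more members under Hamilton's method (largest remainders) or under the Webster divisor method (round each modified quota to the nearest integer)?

Hamilton

Hamilton: Rivermont 8, Millford 5, Oakdale 3.
Webster: Rivermont 9, Millford 4, Oakdale 3.
Millford gets 5 under Hamilton and 4 under Webster.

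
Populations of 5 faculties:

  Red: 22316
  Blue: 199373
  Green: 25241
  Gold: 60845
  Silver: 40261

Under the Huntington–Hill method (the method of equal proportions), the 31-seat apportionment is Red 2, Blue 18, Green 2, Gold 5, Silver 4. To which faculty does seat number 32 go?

Priority for the next seat is population ÷ (√(s·(s+1))).
Priorities: Red 9110.469, Blue 10780.857, Green 10304.595, Gold 11108.726, Silver 9002.633.
Highest priority: Gold.

Gold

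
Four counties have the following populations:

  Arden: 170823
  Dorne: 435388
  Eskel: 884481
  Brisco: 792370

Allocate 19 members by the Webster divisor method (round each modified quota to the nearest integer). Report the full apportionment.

Arden: 1, Dorne: 4, Eskel: 7, Brisco: 7

Standard divisor 2283062/19 ≈ 120161.158; standard quotas: Arden 1.422, Dorne 3.623, Eskel 7.361, Brisco 6.594.
Rounding to the nearest integer gives Arden 1, Dorne 4, Eskel 7, Brisco 7 — total 19, matching the house size, so no adjustment is needed.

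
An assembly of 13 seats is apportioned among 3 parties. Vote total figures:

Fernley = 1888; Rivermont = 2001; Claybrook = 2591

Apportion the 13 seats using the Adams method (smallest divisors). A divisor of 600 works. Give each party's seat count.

Fernley: 4, Rivermont: 4, Claybrook: 5

With modified divisor 600: modified quotas Fernley 3.147, Rivermont 3.335, Claybrook 4.318.
Rounding up: Fernley 4, Rivermont 4, Claybrook 5 (total 13).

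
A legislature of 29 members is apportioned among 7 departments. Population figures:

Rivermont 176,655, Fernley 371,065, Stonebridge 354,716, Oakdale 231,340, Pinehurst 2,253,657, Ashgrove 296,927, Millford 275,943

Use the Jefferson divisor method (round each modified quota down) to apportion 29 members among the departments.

Rivermont 1, Fernley 3, Stonebridge 2, Oakdale 1, Pinehurst 18, Ashgrove 2, Millford 2

Standard divisor 3960303/29 ≈ 136562.172; standard quotas: Rivermont 1.294, Fernley 2.717, Stonebridge 2.597, Oakdale 1.694, Pinehurst 16.503, Ashgrove 2.174, Millford 2.021.
Rounding down gives 1, 2, 2, 1, 16, 2, 2 = 26 seats, so the divisor must be adjusted.
With modified divisor 121200: modified quotas Rivermont 1.458, Fernley 3.062, Stonebridge 2.927, Oakdale 1.909, Pinehurst 18.595, Ashgrove 2.450, Millford 2.277.
Rounding down: Rivermont 1, Fernley 3, Stonebridge 2, Oakdale 1, Pinehurst 18, Ashgrove 2, Millford 2 (total 29).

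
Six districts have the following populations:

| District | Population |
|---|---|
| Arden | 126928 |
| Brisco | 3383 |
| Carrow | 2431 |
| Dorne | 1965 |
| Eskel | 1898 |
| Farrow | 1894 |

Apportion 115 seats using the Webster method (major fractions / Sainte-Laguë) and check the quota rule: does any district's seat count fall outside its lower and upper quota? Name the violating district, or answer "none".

Arden

Standard quotas: Arden 105.392, Brisco 2.809, Carrow 2.019, Dorne 1.632, Eskel 1.576, Farrow 1.573.
Webster allocation: Arden 104, Brisco 3, Carrow 2, Dorne 2, Eskel 2, Farrow 2.
Arden has quota 105.392 (lower 105, upper 106) but receives 104 — outside the quota interval.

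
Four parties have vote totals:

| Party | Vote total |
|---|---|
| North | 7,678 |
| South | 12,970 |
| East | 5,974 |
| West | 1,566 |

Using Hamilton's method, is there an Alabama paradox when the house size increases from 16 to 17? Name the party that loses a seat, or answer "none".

East

At 16 seats: North 4, South 7, East 4, West 1.
At 17 seats: North 5, South 8, East 3, West 1.
East drops from 4 to 3.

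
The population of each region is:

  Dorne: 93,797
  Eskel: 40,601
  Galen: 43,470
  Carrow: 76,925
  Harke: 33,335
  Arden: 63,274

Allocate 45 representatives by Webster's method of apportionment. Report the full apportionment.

Standard divisor 351402/45 ≈ 7808.933; standard quotas: Dorne 12.011, Eskel 5.199, Galen 5.567, Carrow 9.851, Harke 4.269, Arden 8.103.
Rounding to the nearest integer gives Dorne 12, Eskel 5, Galen 6, Carrow 10, Harke 4, Arden 8 — total 45, matching the house size, so no adjustment is needed.

Dorne 12; Eskel 5; Galen 6; Carrow 10; Harke 4; Arden 8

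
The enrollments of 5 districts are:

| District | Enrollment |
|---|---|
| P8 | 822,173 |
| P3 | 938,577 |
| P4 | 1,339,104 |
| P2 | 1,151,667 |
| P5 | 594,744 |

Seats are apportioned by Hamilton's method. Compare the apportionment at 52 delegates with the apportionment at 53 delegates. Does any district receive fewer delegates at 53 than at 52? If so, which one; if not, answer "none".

P5

At 52 seats: P8 9, P3 10, P4 14, P2 12, P5 7.
At 53 seats: P8 9, P3 10, P4 15, P2 13, P5 6.
P5 drops from 7 to 6.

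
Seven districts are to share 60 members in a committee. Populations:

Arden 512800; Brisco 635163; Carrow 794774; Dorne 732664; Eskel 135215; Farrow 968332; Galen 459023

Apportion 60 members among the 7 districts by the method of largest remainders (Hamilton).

Arden 7; Brisco 9; Carrow 11; Dorne 10; Eskel 2; Farrow 14; Galen 7

The standard divisor is 4237971/60 ≈ 70632.85.
Standard quotas: Arden 7.2601, Brisco 8.9925, Carrow 11.2522, Dorne 10.3729, Eskel 1.9143, Farrow 13.7094, Galen 6.4987.
Lower quotas: Arden 7, Brisco 8, Carrow 11, Dorne 10, Eskel 1, Farrow 13, Galen 6 (sum 56, leaving 4 seats).
Remainders in descending order: Brisco 0.9925, Eskel 0.9143, Farrow 0.7094, Galen 0.4987, Dorne 0.3729, Arden 0.2601, Carrow 0.2522.
The surplus seats go to Brisco, Eskel, Farrow, Galen.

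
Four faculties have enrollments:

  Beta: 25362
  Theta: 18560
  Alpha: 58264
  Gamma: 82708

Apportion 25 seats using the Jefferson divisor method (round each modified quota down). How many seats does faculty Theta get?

Standard divisor 184894/25 ≈ 7395.76; standard quotas: Beta 3.429, Theta 2.510, Alpha 7.878, Gamma 11.183.
Rounding down gives 3, 2, 7, 11 = 23 seats, so the divisor must be adjusted.
With modified divisor 6700: modified quotas Beta 3.785, Theta 2.770, Alpha 8.696, Gamma 12.344.
Rounding down: Beta 3, Theta 2, Alpha 8, Gamma 12 (total 25).
Theta receives 2.

2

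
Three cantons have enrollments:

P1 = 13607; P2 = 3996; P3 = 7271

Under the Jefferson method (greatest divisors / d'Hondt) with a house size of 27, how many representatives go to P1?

Standard divisor 24874/27 ≈ 921.259; standard quotas: P1 14.770, P2 4.338, P3 7.892.
Rounding down gives 14, 4, 7 = 25 seats, so the divisor must be adjusted.
With modified divisor 900: modified quotas P1 15.119, P2 4.440, P3 8.079.
Rounding down: P1 15, P2 4, P3 8 (total 27).
P1 receives 15.

15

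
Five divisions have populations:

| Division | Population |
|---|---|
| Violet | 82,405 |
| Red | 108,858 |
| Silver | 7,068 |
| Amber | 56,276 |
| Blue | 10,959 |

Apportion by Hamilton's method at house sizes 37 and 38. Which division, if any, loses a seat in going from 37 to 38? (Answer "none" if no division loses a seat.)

At 37 seats: Violet 11, Red 15, Silver 1, Amber 8, Blue 2.
At 38 seats: Violet 12, Red 16, Silver 1, Amber 8, Blue 1.
Blue drops from 2 to 1.

Blue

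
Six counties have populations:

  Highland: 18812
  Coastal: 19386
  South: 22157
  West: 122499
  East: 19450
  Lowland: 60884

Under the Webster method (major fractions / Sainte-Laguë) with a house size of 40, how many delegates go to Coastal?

3

Standard divisor 263188/40 ≈ 6579.7; standard quotas: Highland 2.859, Coastal 2.946, South 3.367, West 18.618, East 2.956, Lowland 9.253.
Rounding to the nearest integer gives Highland 3, Coastal 3, South 3, West 19, East 3, Lowland 9 — total 40, matching the house size, so no adjustment is needed.
Coastal receives 3.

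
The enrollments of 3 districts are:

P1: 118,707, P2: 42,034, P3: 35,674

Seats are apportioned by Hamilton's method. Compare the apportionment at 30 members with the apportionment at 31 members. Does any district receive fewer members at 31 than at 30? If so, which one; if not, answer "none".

At 30 seats: P1 18, P2 6, P3 6.
At 31 seats: P1 19, P2 7, P3 5.
P3 drops from 6 to 5.

P3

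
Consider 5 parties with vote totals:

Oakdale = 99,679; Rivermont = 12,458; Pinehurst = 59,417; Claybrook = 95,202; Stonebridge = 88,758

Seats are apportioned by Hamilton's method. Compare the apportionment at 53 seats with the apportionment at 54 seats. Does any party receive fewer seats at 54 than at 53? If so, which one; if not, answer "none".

none

At 53 seats: Oakdale 15, Rivermont 2, Pinehurst 9, Claybrook 14, Stonebridge 13.
At 54 seats: Oakdale 15, Rivermont 2, Pinehurst 9, Claybrook 14, Stonebridge 14.
No party's allocation decreased.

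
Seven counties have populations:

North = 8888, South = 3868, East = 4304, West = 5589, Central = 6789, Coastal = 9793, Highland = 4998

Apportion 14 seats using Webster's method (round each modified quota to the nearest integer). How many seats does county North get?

3

Standard divisor 44229/14 ≈ 3159.214; standard quotas: North 2.813, South 1.224, East 1.362, West 1.769, Central 2.149, Coastal 3.100, Highland 1.582.
Rounding to the nearest integer gives North 3, South 1, East 1, West 2, Central 2, Coastal 3, Highland 2 — total 14, matching the house size, so no adjustment is needed.
North receives 3.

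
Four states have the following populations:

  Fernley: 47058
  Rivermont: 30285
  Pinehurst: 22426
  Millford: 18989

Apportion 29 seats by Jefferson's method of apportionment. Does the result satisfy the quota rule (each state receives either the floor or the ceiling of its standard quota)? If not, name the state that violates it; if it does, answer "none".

Standard quotas: Fernley 11.491, Rivermont 7.395, Pinehurst 5.476, Millford 4.637.
Jefferson allocation: Fernley 12, Rivermont 7, Pinehurst 5, Millford 5.
Every allocation lies between the lower and upper quota.

none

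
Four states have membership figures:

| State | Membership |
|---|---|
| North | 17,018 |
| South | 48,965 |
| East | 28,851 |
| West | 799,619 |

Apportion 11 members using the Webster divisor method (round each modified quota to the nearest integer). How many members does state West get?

10

Standard divisor 894453/11 ≈ 81313.909; standard quotas: North 0.209, South 0.602, East 0.355, West 9.834.
Rounding to the nearest integer gives North 0, South 1, East 0, West 10 — total 11, matching the house size, so no adjustment is needed.
West receives 10.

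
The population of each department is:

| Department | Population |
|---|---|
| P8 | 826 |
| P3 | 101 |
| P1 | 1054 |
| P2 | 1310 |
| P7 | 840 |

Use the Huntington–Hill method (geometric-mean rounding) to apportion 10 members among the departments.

With divisor 483: modified quotas P8 1.710, P3 0.209, P1 2.182, P2 2.712, P7 1.739.
Geometric-mean thresholds: P8 √(1·2)=1.414, P3 (min 1), P1 √(2·3)=2.449, P2 √(2·3)=2.449, P7 √(1·2)=1.414.
Each quota rounded against its threshold gives P8 2, P3 1, P1 2, P2 3, P7 2 (total 10).

P8 2, P3 1, P1 2, P2 3, P7 2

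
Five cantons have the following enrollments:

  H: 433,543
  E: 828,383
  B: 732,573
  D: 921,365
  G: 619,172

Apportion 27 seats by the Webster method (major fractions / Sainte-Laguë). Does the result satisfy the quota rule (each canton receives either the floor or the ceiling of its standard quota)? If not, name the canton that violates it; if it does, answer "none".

Standard quotas: H 3.311, E 6.327, B 5.595, D 7.037, G 4.729.
Webster allocation: H 3, E 6, B 6, D 7, G 5.
Every allocation lies between the lower and upper quota.

none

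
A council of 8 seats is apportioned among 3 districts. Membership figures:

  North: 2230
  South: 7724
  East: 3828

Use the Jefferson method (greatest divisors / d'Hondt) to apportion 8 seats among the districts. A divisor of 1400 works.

North=1, South=5, East=2

With modified divisor 1400: modified quotas North 1.593, South 5.517, East 2.734.
Rounding down: North 1, South 5, East 2 (total 8).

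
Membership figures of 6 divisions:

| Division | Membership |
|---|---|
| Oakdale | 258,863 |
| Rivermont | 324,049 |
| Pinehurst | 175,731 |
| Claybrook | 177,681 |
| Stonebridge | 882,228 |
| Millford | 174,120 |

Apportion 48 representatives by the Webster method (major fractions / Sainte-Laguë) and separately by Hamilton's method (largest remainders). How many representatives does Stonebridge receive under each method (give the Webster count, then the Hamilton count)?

22 and 21

Webster: Oakdale 6, Rivermont 8, Pinehurst 4, Claybrook 4, Stonebridge 22, Millford 4.
Hamilton: Oakdale 6, Rivermont 8, Pinehurst 4, Claybrook 5, Stonebridge 21, Millford 4.
Stonebridge gets 22 under Webster and 21 under Hamilton.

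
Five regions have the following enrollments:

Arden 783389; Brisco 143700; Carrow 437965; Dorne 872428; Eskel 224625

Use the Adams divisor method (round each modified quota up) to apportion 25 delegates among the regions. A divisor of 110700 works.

Arden: 8, Brisco: 2, Carrow: 4, Dorne: 8, Eskel: 3

With modified divisor 110700: modified quotas Arden 7.077, Brisco 1.298, Carrow 3.956, Dorne 7.881, Eskel 2.029.
Rounding up: Arden 8, Brisco 2, Carrow 4, Dorne 8, Eskel 3 (total 25).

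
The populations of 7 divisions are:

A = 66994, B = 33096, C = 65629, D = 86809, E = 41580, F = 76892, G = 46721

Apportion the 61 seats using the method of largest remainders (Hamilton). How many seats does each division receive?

The standard divisor is 417721/61 ≈ 6847.885.
Standard quotas: A 9.7832, B 4.8330, C 9.5838, D 12.6768, E 6.0719, F 11.2286, G 6.8227.
Lower quotas: A 9, B 4, C 9, D 12, E 6, F 11, G 6 (sum 57, leaving 4 seats).
Remainders in descending order: B 0.8330, G 0.8227, A 0.7832, D 0.6768, C 0.5838, F 0.2286, E 0.0719.
Largest remainders: B, G, A, D receive the extra seats.

A=10, B=5, C=9, D=13, E=6, F=11, G=7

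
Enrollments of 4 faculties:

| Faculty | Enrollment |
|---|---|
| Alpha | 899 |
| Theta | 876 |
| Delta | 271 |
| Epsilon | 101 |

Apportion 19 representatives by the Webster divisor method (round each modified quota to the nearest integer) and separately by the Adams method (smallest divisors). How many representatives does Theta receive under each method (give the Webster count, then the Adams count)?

Webster: Alpha 8, Theta 8, Delta 2, Epsilon 1.
Adams: Alpha 8, Theta 7, Delta 3, Epsilon 1.
Theta gets 8 under Webster and 7 under Adams.

8 and 7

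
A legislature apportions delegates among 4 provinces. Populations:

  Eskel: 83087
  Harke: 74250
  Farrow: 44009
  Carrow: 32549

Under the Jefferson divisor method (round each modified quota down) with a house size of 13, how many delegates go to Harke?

4

Standard divisor 233895/13 ≈ 17991.923; standard quotas: Eskel 4.618, Harke 4.127, Farrow 2.446, Carrow 1.809.
Rounding down gives 4, 4, 2, 1 = 11 seats, so the divisor must be adjusted.
With modified divisor 15600: modified quotas Eskel 5.326, Harke 4.760, Farrow 2.821, Carrow 2.086.
Rounding down: Eskel 5, Harke 4, Farrow 2, Carrow 2 (total 13).
Harke receives 4.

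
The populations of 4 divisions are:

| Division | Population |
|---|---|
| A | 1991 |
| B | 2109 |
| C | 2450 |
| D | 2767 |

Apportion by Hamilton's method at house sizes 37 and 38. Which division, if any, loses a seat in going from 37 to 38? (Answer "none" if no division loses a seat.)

none

At 37 seats: A 8, B 8, C 10, D 11.
At 38 seats: A 8, B 9, C 10, D 11.
No division's allocation decreased.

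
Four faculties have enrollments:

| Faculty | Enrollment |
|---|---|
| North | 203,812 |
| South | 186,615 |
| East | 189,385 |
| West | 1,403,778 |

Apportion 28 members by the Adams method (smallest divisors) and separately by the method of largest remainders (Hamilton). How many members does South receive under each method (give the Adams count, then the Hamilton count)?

3 and 2

Adams: North 3, South 3, East 3, West 19.
Hamilton: North 3, South 2, East 3, West 20.
South gets 3 under Adams and 2 under Hamilton.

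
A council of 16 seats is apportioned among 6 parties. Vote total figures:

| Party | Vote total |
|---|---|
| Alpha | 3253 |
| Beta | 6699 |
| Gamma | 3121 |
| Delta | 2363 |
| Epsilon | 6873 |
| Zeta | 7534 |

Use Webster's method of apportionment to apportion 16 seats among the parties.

Alpha 2, Beta 3, Gamma 2, Delta 1, Epsilon 4, Zeta 4

Standard divisor 29843/16 ≈ 1865.188; standard quotas: Alpha 1.744, Beta 3.592, Gamma 1.673, Delta 1.267, Epsilon 3.685, Zeta 4.039.
Rounding to the nearest integer gives 2, 4, 2, 1, 4, 4 = 17 seats, so the divisor must be adjusted.
With modified divisor 1940: modified quotas Alpha 1.677, Beta 3.453, Gamma 1.609, Delta 1.218, Epsilon 3.543, Zeta 3.884.
Rounding to the nearest integer: Alpha 2, Beta 3, Gamma 2, Delta 1, Epsilon 4, Zeta 4 (total 16).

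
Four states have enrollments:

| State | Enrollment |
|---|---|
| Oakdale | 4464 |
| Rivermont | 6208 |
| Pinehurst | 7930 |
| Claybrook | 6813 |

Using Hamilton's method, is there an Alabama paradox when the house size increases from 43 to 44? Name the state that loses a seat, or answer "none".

At 43 seats: Oakdale 8, Rivermont 10, Pinehurst 13, Claybrook 12.
At 44 seats: Oakdale 7, Rivermont 11, Pinehurst 14, Claybrook 12.
Oakdale drops from 8 to 7.

Oakdale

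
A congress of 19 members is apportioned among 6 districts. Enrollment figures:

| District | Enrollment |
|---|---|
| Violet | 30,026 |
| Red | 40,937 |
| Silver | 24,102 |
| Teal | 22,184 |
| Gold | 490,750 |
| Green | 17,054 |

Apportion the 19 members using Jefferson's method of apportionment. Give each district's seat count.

Violet 1; Red 1; Silver 0; Teal 0; Gold 17; Green 0

Standard divisor 625053/19 ≈ 32897.526; standard quotas: Violet 0.913, Red 1.244, Silver 0.733, Teal 0.674, Gold 14.918, Green 0.518.
Rounding down gives 0, 1, 0, 0, 14, 0 = 15 seats, so the divisor must be adjusted.
With modified divisor 28100: modified quotas Violet 1.069, Red 1.457, Silver 0.858, Teal 0.789, Gold 17.464, Green 0.607.
Rounding down: Violet 1, Red 1, Silver 0, Teal 0, Gold 17, Green 0 (total 19).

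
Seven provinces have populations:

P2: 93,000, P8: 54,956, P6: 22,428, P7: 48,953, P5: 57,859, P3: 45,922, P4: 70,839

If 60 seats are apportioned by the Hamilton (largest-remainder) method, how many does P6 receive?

Standard divisor: 393957 ÷ 60 ≈ 6565.95.
Standard quotas: P2 14.1640, P8 8.3698, P6 3.4158, P7 7.4556, P5 8.8120, P3 6.9940, P4 10.7888.
Lower quotas: P2 14, P8 8, P6 3, P7 7, P5 8, P3 6, P4 10 (sum 56, leaving 4 seats).
Remainders in descending order: P3 0.9940, P5 0.8120, P4 0.7888, P7 0.4556, P6 0.4158, P8 0.3698, P2 0.1640.
Largest remainders: P3, P5, P4, P7 receive the extra seats.
P6 receives 3.

3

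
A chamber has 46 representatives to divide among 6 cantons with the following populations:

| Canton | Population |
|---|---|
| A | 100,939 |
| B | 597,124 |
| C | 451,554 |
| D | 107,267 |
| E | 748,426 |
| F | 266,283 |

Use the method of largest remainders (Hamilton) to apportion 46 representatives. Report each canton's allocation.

Total 2271593; standard divisor 2271593/46 ≈ 49382.457.
Standard quotas: A 2.0440, B 12.0918, C 9.1440, D 2.1722, E 15.1557, F 5.3923.
Lower quotas: A 2, B 12, C 9, D 2, E 15, F 5 (sum 45, leaving 1 seat).
Remainders in descending order: F 0.3923, D 0.1722, E 0.1557, C 0.1440, B 0.0918, A 0.0440.
The surplus seat goes to F.

A 2, B 12, C 9, D 2, E 15, F 6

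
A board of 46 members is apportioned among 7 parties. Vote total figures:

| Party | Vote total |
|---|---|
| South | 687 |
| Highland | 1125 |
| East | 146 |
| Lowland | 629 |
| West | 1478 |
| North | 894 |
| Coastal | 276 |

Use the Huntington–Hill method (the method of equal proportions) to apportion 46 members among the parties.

South 6, Highland 10, East 1, Lowland 6, West 13, North 8, Coastal 2

With divisor 114: modified quotas South 6.026, Highland 9.868, East 1.281, Lowland 5.518, West 12.965, North 7.842, Coastal 2.421.
Geometric-mean thresholds: South √(6·7)=6.481, Highland √(9·10)=9.487, East √(1·2)=1.414, Lowland √(5·6)=5.477, West √(12·13)=12.490, North √(7·8)=7.483, Coastal √(2·3)=2.449.
Each quota rounded against its threshold gives South 6, Highland 10, East 1, Lowland 6, West 13, North 8, Coastal 2 (total 46).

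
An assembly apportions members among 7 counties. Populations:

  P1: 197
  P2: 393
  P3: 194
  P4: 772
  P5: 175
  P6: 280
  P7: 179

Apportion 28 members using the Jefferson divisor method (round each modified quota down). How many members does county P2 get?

5

Standard divisor 2190/28 ≈ 78.214; standard quotas: P1 2.519, P2 5.025, P3 2.480, P4 9.870, P5 2.237, P6 3.580, P7 2.289.
Rounding down gives 2, 5, 2, 9, 2, 3, 2 = 25 seats, so the divisor must be adjusted.
With modified divisor 68: modified quotas P1 2.897, P2 5.779, P3 2.853, P4 11.353, P5 2.574, P6 4.118, P7 2.632.
Rounding down: P1 2, P2 5, P3 2, P4 11, P5 2, P6 4, P7 2 (total 28).
P2 receives 5.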